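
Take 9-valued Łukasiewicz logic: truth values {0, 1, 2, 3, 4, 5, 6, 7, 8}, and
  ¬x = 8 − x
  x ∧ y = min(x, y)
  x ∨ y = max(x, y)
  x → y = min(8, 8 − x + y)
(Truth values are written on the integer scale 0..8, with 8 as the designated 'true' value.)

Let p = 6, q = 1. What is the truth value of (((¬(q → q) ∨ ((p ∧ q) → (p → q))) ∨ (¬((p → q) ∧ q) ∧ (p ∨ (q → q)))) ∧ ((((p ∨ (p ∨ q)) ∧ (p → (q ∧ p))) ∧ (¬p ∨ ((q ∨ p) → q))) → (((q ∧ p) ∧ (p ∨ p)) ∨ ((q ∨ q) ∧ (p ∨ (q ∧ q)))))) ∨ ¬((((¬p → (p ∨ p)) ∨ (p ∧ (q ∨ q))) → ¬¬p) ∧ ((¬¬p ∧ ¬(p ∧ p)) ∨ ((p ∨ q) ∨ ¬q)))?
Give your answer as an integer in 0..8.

q → q = 1 → 1 = 8
¬(q → q) = ¬8 = 0
p ∧ q = 6 ∧ 1 = 1
p → q = 6 → 1 = 3
(p ∧ q) → (p → q) = 1 → 3 = 8
¬(q → q) ∨ ((p ∧ q) → (p → q)) = 0 ∨ 8 = 8
p → q = 6 → 1 = 3
(p → q) ∧ q = 3 ∧ 1 = 1
¬((p → q) ∧ q) = ¬1 = 7
q → q = 1 → 1 = 8
p ∨ (q → q) = 6 ∨ 8 = 8
¬((p → q) ∧ q) ∧ (p ∨ (q → q)) = 7 ∧ 8 = 7
(¬(q → q) ∨ ((p ∧ q) → (p → q))) ∨ (¬((p → q) ∧ q) ∧ (p ∨ (q → q))) = 8 ∨ 7 = 8
p ∨ q = 6 ∨ 1 = 6
p ∨ (p ∨ q) = 6 ∨ 6 = 6
q ∧ p = 1 ∧ 6 = 1
p → (q ∧ p) = 6 → 1 = 3
(p ∨ (p ∨ q)) ∧ (p → (q ∧ p)) = 6 ∧ 3 = 3
¬p = ¬6 = 2
q ∨ p = 1 ∨ 6 = 6
(q ∨ p) → q = 6 → 1 = 3
¬p ∨ ((q ∨ p) → q) = 2 ∨ 3 = 3
((p ∨ (p ∨ q)) ∧ (p → (q ∧ p))) ∧ (¬p ∨ ((q ∨ p) → q)) = 3 ∧ 3 = 3
q ∧ p = 1 ∧ 6 = 1
p ∨ p = 6 ∨ 6 = 6
(q ∧ p) ∧ (p ∨ p) = 1 ∧ 6 = 1
q ∨ q = 1 ∨ 1 = 1
q ∧ q = 1 ∧ 1 = 1
p ∨ (q ∧ q) = 6 ∨ 1 = 6
(q ∨ q) ∧ (p ∨ (q ∧ q)) = 1 ∧ 6 = 1
((q ∧ p) ∧ (p ∨ p)) ∨ ((q ∨ q) ∧ (p ∨ (q ∧ q))) = 1 ∨ 1 = 1
(((p ∨ (p ∨ q)) ∧ (p → (q ∧ p))) ∧ (¬p ∨ ((q ∨ p) → q))) → (((q ∧ p) ∧ (p ∨ p)) ∨ ((q ∨ q) ∧ (p ∨ (q ∧ q)))) = 3 → 1 = 6
((¬(q → q) ∨ ((p ∧ q) → (p → q))) ∨ (¬((p → q) ∧ q) ∧ (p ∨ (q → q)))) ∧ ((((p ∨ (p ∨ q)) ∧ (p → (q ∧ p))) ∧ (¬p ∨ ((q ∨ p) → q))) → (((q ∧ p) ∧ (p ∨ p)) ∨ ((q ∨ q) ∧ (p ∨ (q ∧ q))))) = 8 ∧ 6 = 6
¬p = ¬6 = 2
p ∨ p = 6 ∨ 6 = 6
¬p → (p ∨ p) = 2 → 6 = 8
q ∨ q = 1 ∨ 1 = 1
p ∧ (q ∨ q) = 6 ∧ 1 = 1
(¬p → (p ∨ p)) ∨ (p ∧ (q ∨ q)) = 8 ∨ 1 = 8
¬p = ¬6 = 2
¬¬p = ¬2 = 6
((¬p → (p ∨ p)) ∨ (p ∧ (q ∨ q))) → ¬¬p = 8 → 6 = 6
¬p = ¬6 = 2
¬¬p = ¬2 = 6
p ∧ p = 6 ∧ 6 = 6
¬(p ∧ p) = ¬6 = 2
¬¬p ∧ ¬(p ∧ p) = 6 ∧ 2 = 2
p ∨ q = 6 ∨ 1 = 6
¬q = ¬1 = 7
(p ∨ q) ∨ ¬q = 6 ∨ 7 = 7
(¬¬p ∧ ¬(p ∧ p)) ∨ ((p ∨ q) ∨ ¬q) = 2 ∨ 7 = 7
(((¬p → (p ∨ p)) ∨ (p ∧ (q ∨ q))) → ¬¬p) ∧ ((¬¬p ∧ ¬(p ∧ p)) ∨ ((p ∨ q) ∨ ¬q)) = 6 ∧ 7 = 6
¬((((¬p → (p ∨ p)) ∨ (p ∧ (q ∨ q))) → ¬¬p) ∧ ((¬¬p ∧ ¬(p ∧ p)) ∨ ((p ∨ q) ∨ ¬q))) = ¬6 = 2
(((¬(q → q) ∨ ((p ∧ q) → (p → q))) ∨ (¬((p → q) ∧ q) ∧ (p ∨ (q → q)))) ∧ ((((p ∨ (p ∨ q)) ∧ (p → (q ∧ p))) ∧ (¬p ∨ ((q ∨ p) → q))) → (((q ∧ p) ∧ (p ∨ p)) ∨ ((q ∨ q) ∧ (p ∨ (q ∧ q)))))) ∨ ¬((((¬p → (p ∨ p)) ∨ (p ∧ (q ∨ q))) → ¬¬p) ∧ ((¬¬p ∧ ¬(p ∧ p)) ∨ ((p ∨ q) ∨ ¬q))) = 6 ∨ 2 = 6

6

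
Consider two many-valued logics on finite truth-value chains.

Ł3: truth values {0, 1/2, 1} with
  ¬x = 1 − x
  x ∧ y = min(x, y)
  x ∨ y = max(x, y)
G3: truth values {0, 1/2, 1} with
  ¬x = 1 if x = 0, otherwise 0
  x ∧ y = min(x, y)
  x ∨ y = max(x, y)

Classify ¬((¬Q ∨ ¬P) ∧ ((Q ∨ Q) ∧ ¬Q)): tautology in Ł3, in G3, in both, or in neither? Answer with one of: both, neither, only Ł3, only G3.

only G3

In Ł3: at P = 0, Q = 1/2 the value is 1/2 — not a tautology.
In G3: every assignment gives 1 — tautology.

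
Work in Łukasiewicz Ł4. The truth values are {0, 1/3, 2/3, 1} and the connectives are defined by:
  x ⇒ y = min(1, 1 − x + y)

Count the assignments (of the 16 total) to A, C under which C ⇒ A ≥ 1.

A = 0, C = 0 ↦ 1  ≥
A = 0, C = 1/3 ↦ 2/3  <
A = 0, C = 2/3 ↦ 1/3  <
A = 0, C = 1 ↦ 0  <
A = 1/3, C = 0 ↦ 1  ≥
A = 1/3, C = 1/3 ↦ 1  ≥
A = 1/3, C = 2/3 ↦ 2/3  <
A = 1/3, C = 1 ↦ 1/3  <
A = 2/3, C = 0 ↦ 1  ≥
A = 2/3, C = 1/3 ↦ 1  ≥
A = 2/3, C = 2/3 ↦ 1  ≥
A = 2/3, C = 1 ↦ 2/3  <
A = 1, C = 0 ↦ 1  ≥
A = 1, C = 1/3 ↦ 1  ≥
A = 1, C = 2/3 ↦ 1  ≥
A = 1, C = 1 ↦ 1  ≥
So 10 of the 16 assignments meet the threshold.

10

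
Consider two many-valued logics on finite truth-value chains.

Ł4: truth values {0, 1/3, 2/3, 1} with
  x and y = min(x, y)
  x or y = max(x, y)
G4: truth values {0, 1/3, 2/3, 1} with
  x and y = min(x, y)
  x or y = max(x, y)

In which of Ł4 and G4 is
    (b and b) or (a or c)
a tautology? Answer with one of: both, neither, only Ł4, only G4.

neither

In Ł4: at a = 0, b = 0, c = 0 the value is 0 — not a tautology.
In G4: at a = 0, b = 0, c = 0 the value is 0 — not a tautology.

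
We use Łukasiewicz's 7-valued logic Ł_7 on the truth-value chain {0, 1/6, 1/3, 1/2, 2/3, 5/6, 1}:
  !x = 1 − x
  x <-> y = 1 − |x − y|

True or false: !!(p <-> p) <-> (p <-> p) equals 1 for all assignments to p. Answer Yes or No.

Yes

p = 0 ↦ 1
p = 1/6 ↦ 1
p = 1/3 ↦ 1
p = 1/2 ↦ 1
p = 2/3 ↦ 1
p = 5/6 ↦ 1
p = 1 ↦ 1
Every assignment gives a value ≥ 1.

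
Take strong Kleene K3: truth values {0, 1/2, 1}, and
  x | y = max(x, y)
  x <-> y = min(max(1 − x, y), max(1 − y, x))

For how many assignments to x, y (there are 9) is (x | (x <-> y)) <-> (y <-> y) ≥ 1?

3

x = 0, y = 0 ↦ 1  ≥
x = 0, y = 1/2 ↦ 1/2  <
x = 0, y = 1 ↦ 0  <
x = 1/2, y = 0 ↦ 1/2  <
x = 1/2, y = 1/2 ↦ 1/2  <
x = 1/2, y = 1 ↦ 1/2  <
x = 1, y = 0 ↦ 1  ≥
x = 1, y = 1/2 ↦ 1/2  <
x = 1, y = 1 ↦ 1  ≥
So 3 of the 9 assignments meet the threshold.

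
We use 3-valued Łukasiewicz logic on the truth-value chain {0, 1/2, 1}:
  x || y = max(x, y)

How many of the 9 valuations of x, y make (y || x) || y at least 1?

x = 0, y = 0 ↦ 0  <
x = 0, y = 1/2 ↦ 1/2  <
x = 0, y = 1 ↦ 1  ≥
x = 1/2, y = 0 ↦ 1/2  <
x = 1/2, y = 1/2 ↦ 1/2  <
x = 1/2, y = 1 ↦ 1  ≥
x = 1, y = 0 ↦ 1  ≥
x = 1, y = 1/2 ↦ 1  ≥
x = 1, y = 1 ↦ 1  ≥
So 5 of the 9 assignments meet the threshold.

5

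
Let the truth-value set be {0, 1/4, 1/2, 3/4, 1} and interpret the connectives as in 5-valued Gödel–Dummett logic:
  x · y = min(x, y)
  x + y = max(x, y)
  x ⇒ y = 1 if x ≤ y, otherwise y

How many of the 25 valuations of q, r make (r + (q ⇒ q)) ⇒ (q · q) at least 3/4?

value 1: 5 assignments (counts)
value 3/4: 5 assignments (counts)
value 1/2: 5 assignments
value 1/4: 5 assignments
value 0: 5 assignments
So 10 of the 25 assignments meet the threshold.

10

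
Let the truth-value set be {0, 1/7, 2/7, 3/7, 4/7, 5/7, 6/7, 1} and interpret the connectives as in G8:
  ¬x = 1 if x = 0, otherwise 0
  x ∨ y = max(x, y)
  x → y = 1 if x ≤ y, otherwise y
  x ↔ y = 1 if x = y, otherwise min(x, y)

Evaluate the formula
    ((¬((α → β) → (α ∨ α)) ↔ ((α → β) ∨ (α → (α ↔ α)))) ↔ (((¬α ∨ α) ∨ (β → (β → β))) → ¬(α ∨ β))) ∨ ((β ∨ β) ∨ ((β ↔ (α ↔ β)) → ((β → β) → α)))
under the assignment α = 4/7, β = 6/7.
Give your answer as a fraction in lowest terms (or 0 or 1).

α → β = 4/7 → 6/7 = 1
α ∨ α = 4/7 ∨ 4/7 = 4/7
(α → β) → (α ∨ α) = 1 → 4/7 = 4/7
¬((α → β) → (α ∨ α)) = ¬4/7 = 0
α → β = 4/7 → 6/7 = 1
α ↔ α = 4/7 ↔ 4/7 = 1
α → (α ↔ α) = 4/7 → 1 = 1
(α → β) ∨ (α → (α ↔ α)) = 1 ∨ 1 = 1
¬((α → β) → (α ∨ α)) ↔ ((α → β) ∨ (α → (α ↔ α))) = 0 ↔ 1 = 0
¬α = ¬4/7 = 0
¬α ∨ α = 0 ∨ 4/7 = 4/7
β → β = 6/7 → 6/7 = 1
β → (β → β) = 6/7 → 1 = 1
(¬α ∨ α) ∨ (β → (β → β)) = 4/7 ∨ 1 = 1
α ∨ β = 4/7 ∨ 6/7 = 6/7
¬(α ∨ β) = ¬6/7 = 0
((¬α ∨ α) ∨ (β → (β → β))) → ¬(α ∨ β) = 1 → 0 = 0
(¬((α → β) → (α ∨ α)) ↔ ((α → β) ∨ (α → (α ↔ α)))) ↔ (((¬α ∨ α) ∨ (β → (β → β))) → ¬(α ∨ β)) = 0 ↔ 0 = 1
β ∨ β = 6/7 ∨ 6/7 = 6/7
α ↔ β = 4/7 ↔ 6/7 = 4/7
β ↔ (α ↔ β) = 6/7 ↔ 4/7 = 4/7
β → β = 6/7 → 6/7 = 1
(β → β) → α = 1 → 4/7 = 4/7
(β ↔ (α ↔ β)) → ((β → β) → α) = 4/7 → 4/7 = 1
(β ∨ β) ∨ ((β ↔ (α ↔ β)) → ((β → β) → α)) = 6/7 ∨ 1 = 1
((¬((α → β) → (α ∨ α)) ↔ ((α → β) ∨ (α → (α ↔ α)))) ↔ (((¬α ∨ α) ∨ (β → (β → β))) → ¬(α ∨ β))) ∨ ((β ∨ β) ∨ ((β ↔ (α ↔ β)) → ((β → β) → α))) = 1 ∨ 1 = 1

1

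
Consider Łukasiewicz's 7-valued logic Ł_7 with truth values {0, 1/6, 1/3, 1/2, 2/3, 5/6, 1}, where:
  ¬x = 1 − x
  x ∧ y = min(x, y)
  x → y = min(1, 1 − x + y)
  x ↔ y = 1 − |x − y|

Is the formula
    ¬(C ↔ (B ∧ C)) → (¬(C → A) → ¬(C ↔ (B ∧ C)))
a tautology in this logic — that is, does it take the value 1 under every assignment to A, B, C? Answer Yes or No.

Yes

At A = 0, B = 1/3, C = 5/6, for instance:
B ∧ C = 1/3 ∧ 5/6 = 1/3
C ↔ (B ∧ C) = 5/6 ↔ 1/3 = 1/2
¬(C ↔ (B ∧ C)) = ¬1/2 = 1/2
C → A = 5/6 → 0 = 1/6
¬(C → A) = ¬1/6 = 5/6
¬(C → A) → ¬(C ↔ (B ∧ C)) = 5/6 → 1/2 = 2/3
¬(C ↔ (B ∧ C)) → (¬(C → A) → ¬(C ↔ (B ∧ C))) = 1/2 → 2/3 = 1
and checking the remaining 342 assignments likewise gives ≥ 1 in every case.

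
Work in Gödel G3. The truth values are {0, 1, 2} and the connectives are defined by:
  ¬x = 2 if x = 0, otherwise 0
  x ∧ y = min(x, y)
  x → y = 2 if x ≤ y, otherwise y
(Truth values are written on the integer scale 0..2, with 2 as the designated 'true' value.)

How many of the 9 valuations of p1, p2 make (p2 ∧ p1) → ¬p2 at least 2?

p1 = 0, p2 = 0 ↦ 2  ≥
p1 = 0, p2 = 1 ↦ 2  ≥
p1 = 0, p2 = 2 ↦ 2  ≥
p1 = 1, p2 = 0 ↦ 2  ≥
p1 = 1, p2 = 1 ↦ 0  <
p1 = 1, p2 = 2 ↦ 0  <
p1 = 2, p2 = 0 ↦ 2  ≥
p1 = 2, p2 = 1 ↦ 0  <
p1 = 2, p2 = 2 ↦ 0  <
So 5 of the 9 assignments meet the threshold.

5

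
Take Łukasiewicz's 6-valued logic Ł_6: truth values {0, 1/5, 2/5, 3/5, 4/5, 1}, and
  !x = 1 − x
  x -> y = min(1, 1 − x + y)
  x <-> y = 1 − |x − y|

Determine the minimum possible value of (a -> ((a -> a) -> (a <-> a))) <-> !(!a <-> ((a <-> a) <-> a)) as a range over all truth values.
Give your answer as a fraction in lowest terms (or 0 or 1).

Take a = 2/5:
a -> a = 2/5 -> 2/5 = 1
a <-> a = 2/5 <-> 2/5 = 1
(a -> a) -> (a <-> a) = 1 -> 1 = 1
a -> ((a -> a) -> (a <-> a)) = 2/5 -> 1 = 1
!a = !2/5 = 3/5
a <-> a = 2/5 <-> 2/5 = 1
(a <-> a) <-> a = 1 <-> 2/5 = 2/5
!a <-> ((a <-> a) <-> a) = 3/5 <-> 2/5 = 4/5
!(!a <-> ((a <-> a) <-> a)) = !4/5 = 1/5
(a -> ((a -> a) -> (a <-> a))) <-> !(!a <-> ((a <-> a) <-> a)) = 1 <-> 1/5 = 1/5
No assignment yields a value below 1/5, so this is the minimum.

1/5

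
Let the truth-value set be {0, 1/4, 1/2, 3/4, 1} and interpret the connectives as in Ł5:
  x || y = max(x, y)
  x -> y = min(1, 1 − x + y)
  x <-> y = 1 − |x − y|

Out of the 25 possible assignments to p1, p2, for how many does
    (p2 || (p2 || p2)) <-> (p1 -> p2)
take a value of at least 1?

9

value 1: 9 assignments (counts)
value 3/4: 7 assignments
value 1/2: 5 assignments
value 1/4: 3 assignments
value 0: 1 assignment
So 9 of the 25 assignments meet the threshold.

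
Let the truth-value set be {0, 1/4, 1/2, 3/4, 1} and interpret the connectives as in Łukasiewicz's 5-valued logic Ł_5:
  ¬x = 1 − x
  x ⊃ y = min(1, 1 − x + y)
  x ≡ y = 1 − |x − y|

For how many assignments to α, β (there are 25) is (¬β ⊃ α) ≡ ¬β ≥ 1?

3

value 1: 3 assignments (counts)
value 3/4: 5 assignments
value 1/2: 6 assignments
value 1/4: 5 assignments
value 0: 6 assignments
So 3 of the 25 assignments meet the threshold.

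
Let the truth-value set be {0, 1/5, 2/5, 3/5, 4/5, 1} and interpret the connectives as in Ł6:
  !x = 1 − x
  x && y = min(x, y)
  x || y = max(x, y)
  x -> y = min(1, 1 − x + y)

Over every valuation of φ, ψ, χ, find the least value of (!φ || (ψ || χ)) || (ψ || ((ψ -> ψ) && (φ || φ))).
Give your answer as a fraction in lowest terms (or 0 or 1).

3/5

Take φ = 2/5, ψ = 0, χ = 0:
!φ = !2/5 = 3/5
ψ || χ = 0 || 0 = 0
!φ || (ψ || χ) = 3/5 || 0 = 3/5
ψ -> ψ = 0 -> 0 = 1
φ || φ = 2/5 || 2/5 = 2/5
(ψ -> ψ) && (φ || φ) = 1 && 2/5 = 2/5
ψ || ((ψ -> ψ) && (φ || φ)) = 0 || 2/5 = 2/5
(!φ || (ψ || χ)) || (ψ || ((ψ -> ψ) && (φ || φ))) = 3/5 || 2/5 = 3/5
No assignment yields a value below 3/5, so this is the minimum.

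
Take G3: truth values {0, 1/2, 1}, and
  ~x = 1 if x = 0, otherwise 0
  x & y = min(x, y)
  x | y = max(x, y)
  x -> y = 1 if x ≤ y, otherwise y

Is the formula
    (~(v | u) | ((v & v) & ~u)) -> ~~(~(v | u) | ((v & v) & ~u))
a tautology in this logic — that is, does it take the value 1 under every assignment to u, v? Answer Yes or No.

Yes

u = 0, v = 0 ↦ 1
u = 0, v = 1/2 ↦ 1
u = 0, v = 1 ↦ 1
u = 1/2, v = 0 ↦ 1
u = 1/2, v = 1/2 ↦ 1
u = 1/2, v = 1 ↦ 1
u = 1, v = 0 ↦ 1
u = 1, v = 1/2 ↦ 1
u = 1, v = 1 ↦ 1
Every assignment gives a value ≥ 1.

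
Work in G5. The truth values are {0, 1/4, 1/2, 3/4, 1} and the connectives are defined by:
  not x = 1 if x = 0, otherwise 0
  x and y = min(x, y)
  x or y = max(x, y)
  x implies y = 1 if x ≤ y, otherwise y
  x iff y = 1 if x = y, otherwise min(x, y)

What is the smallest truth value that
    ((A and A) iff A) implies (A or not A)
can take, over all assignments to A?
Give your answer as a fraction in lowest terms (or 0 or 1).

Take A = 1/4:
A and A = 1/4 and 1/4 = 1/4
(A and A) iff A = 1/4 iff 1/4 = 1
not A = not 1/4 = 0
A or not A = 1/4 or 0 = 1/4
((A and A) iff A) implies (A or not A) = 1 implies 1/4 = 1/4
No assignment yields a value below 1/4, so this is the minimum.

1/4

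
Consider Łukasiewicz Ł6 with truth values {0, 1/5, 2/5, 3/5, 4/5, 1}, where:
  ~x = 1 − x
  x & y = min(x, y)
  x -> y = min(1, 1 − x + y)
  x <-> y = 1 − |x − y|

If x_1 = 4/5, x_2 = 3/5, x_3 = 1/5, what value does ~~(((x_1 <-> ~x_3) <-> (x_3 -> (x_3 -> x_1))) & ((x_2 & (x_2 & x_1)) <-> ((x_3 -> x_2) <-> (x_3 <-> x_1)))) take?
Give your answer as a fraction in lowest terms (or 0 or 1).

4/5

~x_3 = ~1/5 = 4/5
x_1 <-> ~x_3 = 4/5 <-> 4/5 = 1
x_3 -> x_1 = 1/5 -> 4/5 = 1
x_3 -> (x_3 -> x_1) = 1/5 -> 1 = 1
(x_1 <-> ~x_3) <-> (x_3 -> (x_3 -> x_1)) = 1 <-> 1 = 1
x_2 & x_1 = 3/5 & 4/5 = 3/5
x_2 & (x_2 & x_1) = 3/5 & 3/5 = 3/5
x_3 -> x_2 = 1/5 -> 3/5 = 1
x_3 <-> x_1 = 1/5 <-> 4/5 = 2/5
(x_3 -> x_2) <-> (x_3 <-> x_1) = 1 <-> 2/5 = 2/5
(x_2 & (x_2 & x_1)) <-> ((x_3 -> x_2) <-> (x_3 <-> x_1)) = 3/5 <-> 2/5 = 4/5
((x_1 <-> ~x_3) <-> (x_3 -> (x_3 -> x_1))) & ((x_2 & (x_2 & x_1)) <-> ((x_3 -> x_2) <-> (x_3 <-> x_1))) = 1 & 4/5 = 4/5
~(((x_1 <-> ~x_3) <-> (x_3 -> (x_3 -> x_1))) & ((x_2 & (x_2 & x_1)) <-> ((x_3 -> x_2) <-> (x_3 <-> x_1)))) = ~4/5 = 1/5
~~(((x_1 <-> ~x_3) <-> (x_3 -> (x_3 -> x_1))) & ((x_2 & (x_2 & x_1)) <-> ((x_3 -> x_2) <-> (x_3 <-> x_1)))) = ~1/5 = 4/5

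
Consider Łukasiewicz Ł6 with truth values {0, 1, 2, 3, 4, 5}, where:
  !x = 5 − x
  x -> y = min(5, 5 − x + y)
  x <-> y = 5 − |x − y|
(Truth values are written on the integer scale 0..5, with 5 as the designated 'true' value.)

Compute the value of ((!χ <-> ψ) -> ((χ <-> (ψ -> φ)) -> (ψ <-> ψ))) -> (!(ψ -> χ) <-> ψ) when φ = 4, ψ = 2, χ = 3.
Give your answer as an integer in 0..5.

3

!χ = !3 = 2
!χ <-> ψ = 2 <-> 2 = 5
ψ -> φ = 2 -> 4 = 5
χ <-> (ψ -> φ) = 3 <-> 5 = 3
ψ <-> ψ = 2 <-> 2 = 5
(χ <-> (ψ -> φ)) -> (ψ <-> ψ) = 3 -> 5 = 5
(!χ <-> ψ) -> ((χ <-> (ψ -> φ)) -> (ψ <-> ψ)) = 5 -> 5 = 5
ψ -> χ = 2 -> 3 = 5
!(ψ -> χ) = !5 = 0
!(ψ -> χ) <-> ψ = 0 <-> 2 = 3
((!χ <-> ψ) -> ((χ <-> (ψ -> φ)) -> (ψ <-> ψ))) -> (!(ψ -> χ) <-> ψ) = 5 -> 3 = 3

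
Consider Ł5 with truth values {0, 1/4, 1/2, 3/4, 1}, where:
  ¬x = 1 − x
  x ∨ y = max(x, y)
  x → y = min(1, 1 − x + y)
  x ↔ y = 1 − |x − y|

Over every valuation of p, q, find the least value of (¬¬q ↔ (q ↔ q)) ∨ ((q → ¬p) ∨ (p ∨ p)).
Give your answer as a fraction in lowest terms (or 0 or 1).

3/4

Take p = 1/2, q = 3/4:
¬q = ¬3/4 = 1/4
¬¬q = ¬1/4 = 3/4
q ↔ q = 3/4 ↔ 3/4 = 1
¬¬q ↔ (q ↔ q) = 3/4 ↔ 1 = 3/4
¬p = ¬1/2 = 1/2
q → ¬p = 3/4 → 1/2 = 3/4
p ∨ p = 1/2 ∨ 1/2 = 1/2
(q → ¬p) ∨ (p ∨ p) = 3/4 ∨ 1/2 = 3/4
(¬¬q ↔ (q ↔ q)) ∨ ((q → ¬p) ∨ (p ∨ p)) = 3/4 ∨ 3/4 = 3/4
No assignment yields a value below 3/4, so this is the minimum.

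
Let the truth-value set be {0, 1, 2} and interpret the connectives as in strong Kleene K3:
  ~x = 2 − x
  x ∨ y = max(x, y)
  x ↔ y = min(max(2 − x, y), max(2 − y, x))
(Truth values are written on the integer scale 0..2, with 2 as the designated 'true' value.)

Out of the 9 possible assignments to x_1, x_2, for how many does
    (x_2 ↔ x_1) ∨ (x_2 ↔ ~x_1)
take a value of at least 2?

x_1 = 0, x_2 = 0 ↦ 2  ≥
x_1 = 0, x_2 = 1 ↦ 1  <
x_1 = 0, x_2 = 2 ↦ 2  ≥
x_1 = 1, x_2 = 0 ↦ 1  <
x_1 = 1, x_2 = 1 ↦ 1  <
x_1 = 1, x_2 = 2 ↦ 1  <
x_1 = 2, x_2 = 0 ↦ 2  ≥
x_1 = 2, x_2 = 1 ↦ 1  <
x_1 = 2, x_2 = 2 ↦ 2  ≥
So 4 of the 9 assignments meet the threshold.

4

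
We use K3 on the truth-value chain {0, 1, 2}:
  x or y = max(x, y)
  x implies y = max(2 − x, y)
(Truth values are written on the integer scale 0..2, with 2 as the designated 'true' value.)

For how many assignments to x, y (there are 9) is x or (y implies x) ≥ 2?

x = 0, y = 0 ↦ 2  ≥
x = 0, y = 1 ↦ 1  <
x = 0, y = 2 ↦ 0  <
x = 1, y = 0 ↦ 2  ≥
x = 1, y = 1 ↦ 1  <
x = 1, y = 2 ↦ 1  <
x = 2, y = 0 ↦ 2  ≥
x = 2, y = 1 ↦ 2  ≥
x = 2, y = 2 ↦ 2  ≥
So 5 of the 9 assignments meet the threshold.

5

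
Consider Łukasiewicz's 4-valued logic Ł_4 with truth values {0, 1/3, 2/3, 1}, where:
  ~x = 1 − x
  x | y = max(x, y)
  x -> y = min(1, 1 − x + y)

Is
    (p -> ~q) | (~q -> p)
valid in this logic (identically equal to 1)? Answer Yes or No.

p = 0, q = 0 ↦ 1
p = 0, q = 1/3 ↦ 1
p = 0, q = 2/3 ↦ 1
p = 0, q = 1 ↦ 1
p = 1/3, q = 0 ↦ 1
p = 1/3, q = 1/3 ↦ 1
p = 1/3, q = 2/3 ↦ 1
p = 1/3, q = 1 ↦ 1
p = 2/3, q = 0 ↦ 1
p = 2/3, q = 1/3 ↦ 1
p = 2/3, q = 2/3 ↦ 1
p = 2/3, q = 1 ↦ 1
p = 1, q = 0 ↦ 1
p = 1, q = 1/3 ↦ 1
p = 1, q = 2/3 ↦ 1
p = 1, q = 1 ↦ 1
Every assignment gives a value ≥ 1.

Yes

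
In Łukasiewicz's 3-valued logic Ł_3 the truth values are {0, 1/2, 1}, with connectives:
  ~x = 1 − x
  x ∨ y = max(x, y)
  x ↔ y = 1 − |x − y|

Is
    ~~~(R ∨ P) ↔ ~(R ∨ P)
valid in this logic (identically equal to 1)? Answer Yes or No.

P = 0, R = 0 ↦ 1
P = 0, R = 1/2 ↦ 1
P = 0, R = 1 ↦ 1
P = 1/2, R = 0 ↦ 1
P = 1/2, R = 1/2 ↦ 1
P = 1/2, R = 1 ↦ 1
P = 1, R = 0 ↦ 1
P = 1, R = 1/2 ↦ 1
P = 1, R = 1 ↦ 1
Every assignment gives a value ≥ 1.

Yes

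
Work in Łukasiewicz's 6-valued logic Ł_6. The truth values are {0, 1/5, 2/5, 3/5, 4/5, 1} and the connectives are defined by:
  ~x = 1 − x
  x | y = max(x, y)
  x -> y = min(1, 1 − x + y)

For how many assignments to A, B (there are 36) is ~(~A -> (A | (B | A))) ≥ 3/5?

value 1: 1 assignment (counts)
value 4/5: 1 assignment (counts)
value 3/5: 3 assignments (counts)
value 2/5: 2 assignments
value 1/5: 5 assignments
value 0: 24 assignments
So 5 of the 36 assignments meet the threshold.

5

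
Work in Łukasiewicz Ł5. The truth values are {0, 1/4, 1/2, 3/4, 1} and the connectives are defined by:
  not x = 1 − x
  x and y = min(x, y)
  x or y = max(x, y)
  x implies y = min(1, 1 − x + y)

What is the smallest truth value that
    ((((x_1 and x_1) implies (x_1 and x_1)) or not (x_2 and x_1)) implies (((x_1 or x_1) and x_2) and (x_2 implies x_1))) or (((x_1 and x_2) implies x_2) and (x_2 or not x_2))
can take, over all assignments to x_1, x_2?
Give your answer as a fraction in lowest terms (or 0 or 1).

1/2

Take x_1 = 0, x_2 = 1/2:
x_1 and x_1 = 0 and 0 = 0
x_1 and x_1 = 0 and 0 = 0
(x_1 and x_1) implies (x_1 and x_1) = 0 implies 0 = 1
x_2 and x_1 = 1/2 and 0 = 0
not (x_2 and x_1) = not 0 = 1
((x_1 and x_1) implies (x_1 and x_1)) or not (x_2 and x_1) = 1 or 1 = 1
x_1 or x_1 = 0 or 0 = 0
(x_1 or x_1) and x_2 = 0 and 1/2 = 0
x_2 implies x_1 = 1/2 implies 0 = 1/2
((x_1 or x_1) and x_2) and (x_2 implies x_1) = 0 and 1/2 = 0
(((x_1 and x_1) implies (x_1 and x_1)) or not (x_2 and x_1)) implies (((x_1 or x_1) and x_2) and (x_2 implies x_1)) = 1 implies 0 = 0
x_1 and x_2 = 0 and 1/2 = 0
(x_1 and x_2) implies x_2 = 0 implies 1/2 = 1
not x_2 = not 1/2 = 1/2
x_2 or not x_2 = 1/2 or 1/2 = 1/2
((x_1 and x_2) implies x_2) and (x_2 or not x_2) = 1 and 1/2 = 1/2
((((x_1 and x_1) implies (x_1 and x_1)) or not (x_2 and x_1)) implies (((x_1 or x_1) and x_2) and (x_2 implies x_1))) or (((x_1 and x_2) implies x_2) and (x_2 or not x_2)) = 0 or 1/2 = 1/2
No assignment yields a value below 1/2, so this is the minimum.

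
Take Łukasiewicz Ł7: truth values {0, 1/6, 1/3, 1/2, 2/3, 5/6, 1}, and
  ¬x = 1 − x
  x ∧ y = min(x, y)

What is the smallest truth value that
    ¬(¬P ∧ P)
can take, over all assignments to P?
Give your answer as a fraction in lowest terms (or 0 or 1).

1/2

Take P = 1/2:
¬P = ¬1/2 = 1/2
¬P ∧ P = 1/2 ∧ 1/2 = 1/2
¬(¬P ∧ P) = ¬1/2 = 1/2
No assignment yields a value below 1/2, so this is the minimum.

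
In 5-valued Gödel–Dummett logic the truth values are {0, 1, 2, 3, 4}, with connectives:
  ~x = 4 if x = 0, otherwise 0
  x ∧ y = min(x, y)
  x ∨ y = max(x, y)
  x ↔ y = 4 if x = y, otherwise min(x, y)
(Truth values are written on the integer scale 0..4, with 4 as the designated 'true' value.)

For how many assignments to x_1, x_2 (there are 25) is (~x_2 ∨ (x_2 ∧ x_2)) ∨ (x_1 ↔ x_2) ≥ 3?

17

value 4: 13 assignments (counts)
value 3: 4 assignments (counts)
value 2: 4 assignments
value 1: 4 assignments
So 17 of the 25 assignments meet the threshold.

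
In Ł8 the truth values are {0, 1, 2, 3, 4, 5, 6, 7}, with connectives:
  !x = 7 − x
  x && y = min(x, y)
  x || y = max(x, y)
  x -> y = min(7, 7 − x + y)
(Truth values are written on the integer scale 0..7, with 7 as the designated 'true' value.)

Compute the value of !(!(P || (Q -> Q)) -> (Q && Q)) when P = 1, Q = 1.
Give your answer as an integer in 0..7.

Q -> Q = 1 -> 1 = 7
P || (Q -> Q) = 1 || 7 = 7
!(P || (Q -> Q)) = !7 = 0
Q && Q = 1 && 1 = 1
!(P || (Q -> Q)) -> (Q && Q) = 0 -> 1 = 7
!(!(P || (Q -> Q)) -> (Q && Q)) = !7 = 0

0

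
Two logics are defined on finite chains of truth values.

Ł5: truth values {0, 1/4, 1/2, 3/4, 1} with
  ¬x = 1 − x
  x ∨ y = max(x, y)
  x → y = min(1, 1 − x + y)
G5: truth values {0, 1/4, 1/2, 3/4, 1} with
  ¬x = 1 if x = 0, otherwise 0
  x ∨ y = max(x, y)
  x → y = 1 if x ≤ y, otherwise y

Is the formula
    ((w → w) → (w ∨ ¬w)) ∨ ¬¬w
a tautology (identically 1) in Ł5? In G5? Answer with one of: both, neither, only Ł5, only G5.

In Ł5: at w = 1/4 the value is 3/4 — not a tautology.
In G5: every assignment gives 1 — tautology.

only G5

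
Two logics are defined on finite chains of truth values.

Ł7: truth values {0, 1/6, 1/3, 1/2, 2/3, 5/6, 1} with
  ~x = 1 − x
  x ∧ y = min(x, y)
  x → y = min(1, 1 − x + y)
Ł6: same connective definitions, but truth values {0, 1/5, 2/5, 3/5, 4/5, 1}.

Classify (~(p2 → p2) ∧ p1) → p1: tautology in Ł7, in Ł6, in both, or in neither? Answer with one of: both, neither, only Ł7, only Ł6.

In Ł7: every assignment gives 1 — tautology.
In Ł6: every assignment gives 1 — tautology.

both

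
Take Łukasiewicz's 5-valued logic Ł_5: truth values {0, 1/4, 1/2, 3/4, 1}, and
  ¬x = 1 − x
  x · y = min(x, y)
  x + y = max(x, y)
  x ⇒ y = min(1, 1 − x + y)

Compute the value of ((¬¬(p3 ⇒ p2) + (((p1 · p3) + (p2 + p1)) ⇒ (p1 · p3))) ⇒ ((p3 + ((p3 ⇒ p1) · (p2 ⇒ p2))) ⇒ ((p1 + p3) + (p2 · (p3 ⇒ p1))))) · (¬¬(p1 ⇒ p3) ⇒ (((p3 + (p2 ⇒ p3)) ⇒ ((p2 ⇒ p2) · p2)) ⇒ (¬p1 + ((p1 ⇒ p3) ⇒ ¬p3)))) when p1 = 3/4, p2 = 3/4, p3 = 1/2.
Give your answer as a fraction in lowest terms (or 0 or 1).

3/4

p3 ⇒ p2 = 1/2 ⇒ 3/4 = 1
¬(p3 ⇒ p2) = ¬1 = 0
¬¬(p3 ⇒ p2) = ¬0 = 1
p1 · p3 = 3/4 · 1/2 = 1/2
p2 + p1 = 3/4 + 3/4 = 3/4
(p1 · p3) + (p2 + p1) = 1/2 + 3/4 = 3/4
p1 · p3 = 3/4 · 1/2 = 1/2
((p1 · p3) + (p2 + p1)) ⇒ (p1 · p3) = 3/4 ⇒ 1/2 = 3/4
¬¬(p3 ⇒ p2) + (((p1 · p3) + (p2 + p1)) ⇒ (p1 · p3)) = 1 + 3/4 = 1
p3 ⇒ p1 = 1/2 ⇒ 3/4 = 1
p2 ⇒ p2 = 3/4 ⇒ 3/4 = 1
(p3 ⇒ p1) · (p2 ⇒ p2) = 1 · 1 = 1
p3 + ((p3 ⇒ p1) · (p2 ⇒ p2)) = 1/2 + 1 = 1
p1 + p3 = 3/4 + 1/2 = 3/4
p3 ⇒ p1 = 1/2 ⇒ 3/4 = 1
p2 · (p3 ⇒ p1) = 3/4 · 1 = 3/4
(p1 + p3) + (p2 · (p3 ⇒ p1)) = 3/4 + 3/4 = 3/4
(p3 + ((p3 ⇒ p1) · (p2 ⇒ p2))) ⇒ ((p1 + p3) + (p2 · (p3 ⇒ p1))) = 1 ⇒ 3/4 = 3/4
(¬¬(p3 ⇒ p2) + (((p1 · p3) + (p2 + p1)) ⇒ (p1 · p3))) ⇒ ((p3 + ((p3 ⇒ p1) · (p2 ⇒ p2))) ⇒ ((p1 + p3) + (p2 · (p3 ⇒ p1)))) = 1 ⇒ 3/4 = 3/4
p1 ⇒ p3 = 3/4 ⇒ 1/2 = 3/4
¬(p1 ⇒ p3) = ¬3/4 = 1/4
¬¬(p1 ⇒ p3) = ¬1/4 = 3/4
p2 ⇒ p3 = 3/4 ⇒ 1/2 = 3/4
p3 + (p2 ⇒ p3) = 1/2 + 3/4 = 3/4
p2 ⇒ p2 = 3/4 ⇒ 3/4 = 1
(p2 ⇒ p2) · p2 = 1 · 3/4 = 3/4
(p3 + (p2 ⇒ p3)) ⇒ ((p2 ⇒ p2) · p2) = 3/4 ⇒ 3/4 = 1
¬p1 = ¬3/4 = 1/4
p1 ⇒ p3 = 3/4 ⇒ 1/2 = 3/4
¬p3 = ¬1/2 = 1/2
(p1 ⇒ p3) ⇒ ¬p3 = 3/4 ⇒ 1/2 = 3/4
¬p1 + ((p1 ⇒ p3) ⇒ ¬p3) = 1/4 + 3/4 = 3/4
((p3 + (p2 ⇒ p3)) ⇒ ((p2 ⇒ p2) · p2)) ⇒ (¬p1 + ((p1 ⇒ p3) ⇒ ¬p3)) = 1 ⇒ 3/4 = 3/4
¬¬(p1 ⇒ p3) ⇒ (((p3 + (p2 ⇒ p3)) ⇒ ((p2 ⇒ p2) · p2)) ⇒ (¬p1 + ((p1 ⇒ p3) ⇒ ¬p3))) = 3/4 ⇒ 3/4 = 1
((¬¬(p3 ⇒ p2) + (((p1 · p3) + (p2 + p1)) ⇒ (p1 · p3))) ⇒ ((p3 + ((p3 ⇒ p1) · (p2 ⇒ p2))) ⇒ ((p1 + p3) + (p2 · (p3 ⇒ p1))))) · (¬¬(p1 ⇒ p3) ⇒ (((p3 + (p2 ⇒ p3)) ⇒ ((p2 ⇒ p2) · p2)) ⇒ (¬p1 + ((p1 ⇒ p3) ⇒ ¬p3)))) = 3/4 · 1 = 3/4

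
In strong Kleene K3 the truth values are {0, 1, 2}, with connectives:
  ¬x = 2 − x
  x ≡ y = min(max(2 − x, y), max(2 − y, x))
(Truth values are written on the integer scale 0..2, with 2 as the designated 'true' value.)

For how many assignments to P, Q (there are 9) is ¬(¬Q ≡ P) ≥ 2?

2

P = 0, Q = 0 ↦ 2  ≥
P = 0, Q = 1 ↦ 1  <
P = 0, Q = 2 ↦ 0  <
P = 1, Q = 0 ↦ 1  <
P = 1, Q = 1 ↦ 1  <
P = 1, Q = 2 ↦ 1  <
P = 2, Q = 0 ↦ 0  <
P = 2, Q = 1 ↦ 1  <
P = 2, Q = 2 ↦ 2  ≥
So 2 of the 9 assignments meet the threshold.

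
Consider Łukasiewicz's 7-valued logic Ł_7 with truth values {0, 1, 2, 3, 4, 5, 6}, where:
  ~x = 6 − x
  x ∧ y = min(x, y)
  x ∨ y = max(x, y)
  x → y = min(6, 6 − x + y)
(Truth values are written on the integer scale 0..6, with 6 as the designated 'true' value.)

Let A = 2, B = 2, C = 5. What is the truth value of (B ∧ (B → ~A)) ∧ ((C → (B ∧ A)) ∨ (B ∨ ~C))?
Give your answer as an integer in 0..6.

~A = ~2 = 4
B → ~A = 2 → 4 = 6
B ∧ (B → ~A) = 2 ∧ 6 = 2
B ∧ A = 2 ∧ 2 = 2
C → (B ∧ A) = 5 → 2 = 3
~C = ~5 = 1
B ∨ ~C = 2 ∨ 1 = 2
(C → (B ∧ A)) ∨ (B ∨ ~C) = 3 ∨ 2 = 3
(B ∧ (B → ~A)) ∧ ((C → (B ∧ A)) ∨ (B ∨ ~C)) = 2 ∧ 3 = 2

2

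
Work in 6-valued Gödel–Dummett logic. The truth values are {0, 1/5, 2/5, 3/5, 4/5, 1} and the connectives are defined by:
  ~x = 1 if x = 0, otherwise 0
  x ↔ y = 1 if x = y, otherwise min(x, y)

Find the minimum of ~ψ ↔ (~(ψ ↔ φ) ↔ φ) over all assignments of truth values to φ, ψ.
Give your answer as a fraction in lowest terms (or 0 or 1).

Take φ = 1/5, ψ = 0:
~ψ = ~0 = 1
ψ ↔ φ = 0 ↔ 1/5 = 0
~(ψ ↔ φ) = ~0 = 1
~(ψ ↔ φ) ↔ φ = 1 ↔ 1/5 = 1/5
~ψ ↔ (~(ψ ↔ φ) ↔ φ) = 1 ↔ 1/5 = 1/5
No assignment yields a value below 1/5, so this is the minimum.

1/5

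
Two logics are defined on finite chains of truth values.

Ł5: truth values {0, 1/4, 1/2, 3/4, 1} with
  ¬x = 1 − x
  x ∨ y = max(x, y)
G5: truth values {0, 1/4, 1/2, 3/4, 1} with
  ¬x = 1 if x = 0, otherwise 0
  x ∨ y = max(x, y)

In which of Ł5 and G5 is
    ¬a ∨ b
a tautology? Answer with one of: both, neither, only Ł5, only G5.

neither

In Ł5: at a = 1/4, b = 0 the value is 3/4 — not a tautology.
In G5: at a = 1/4, b = 0 the value is 0 — not a tautology.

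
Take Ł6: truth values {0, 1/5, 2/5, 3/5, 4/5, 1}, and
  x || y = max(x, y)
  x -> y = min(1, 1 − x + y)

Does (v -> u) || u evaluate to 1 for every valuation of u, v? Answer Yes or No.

No

Counterexample: take u = 0, v = 1/5.
v -> u = 1/5 -> 0 = 4/5
(v -> u) || u = 4/5 || 0 = 4/5
This gives 4/5 ≠ 1.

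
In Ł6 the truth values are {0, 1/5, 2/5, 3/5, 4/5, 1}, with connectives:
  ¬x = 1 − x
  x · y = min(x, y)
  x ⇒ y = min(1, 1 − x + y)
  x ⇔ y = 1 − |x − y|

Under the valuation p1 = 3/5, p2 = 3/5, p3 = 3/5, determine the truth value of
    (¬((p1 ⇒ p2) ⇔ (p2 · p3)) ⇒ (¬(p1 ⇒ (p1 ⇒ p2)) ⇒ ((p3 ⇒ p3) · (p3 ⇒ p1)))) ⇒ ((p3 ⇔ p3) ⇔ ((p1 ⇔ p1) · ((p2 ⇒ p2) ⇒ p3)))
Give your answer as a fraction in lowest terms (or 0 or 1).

3/5

p1 ⇒ p2 = 3/5 ⇒ 3/5 = 1
p2 · p3 = 3/5 · 3/5 = 3/5
(p1 ⇒ p2) ⇔ (p2 · p3) = 1 ⇔ 3/5 = 3/5
¬((p1 ⇒ p2) ⇔ (p2 · p3)) = ¬3/5 = 2/5
p1 ⇒ p2 = 3/5 ⇒ 3/5 = 1
p1 ⇒ (p1 ⇒ p2) = 3/5 ⇒ 1 = 1
¬(p1 ⇒ (p1 ⇒ p2)) = ¬1 = 0
p3 ⇒ p3 = 3/5 ⇒ 3/5 = 1
p3 ⇒ p1 = 3/5 ⇒ 3/5 = 1
(p3 ⇒ p3) · (p3 ⇒ p1) = 1 · 1 = 1
¬(p1 ⇒ (p1 ⇒ p2)) ⇒ ((p3 ⇒ p3) · (p3 ⇒ p1)) = 0 ⇒ 1 = 1
¬((p1 ⇒ p2) ⇔ (p2 · p3)) ⇒ (¬(p1 ⇒ (p1 ⇒ p2)) ⇒ ((p3 ⇒ p3) · (p3 ⇒ p1))) = 2/5 ⇒ 1 = 1
p3 ⇔ p3 = 3/5 ⇔ 3/5 = 1
p1 ⇔ p1 = 3/5 ⇔ 3/5 = 1
p2 ⇒ p2 = 3/5 ⇒ 3/5 = 1
(p2 ⇒ p2) ⇒ p3 = 1 ⇒ 3/5 = 3/5
(p1 ⇔ p1) · ((p2 ⇒ p2) ⇒ p3) = 1 · 3/5 = 3/5
(p3 ⇔ p3) ⇔ ((p1 ⇔ p1) · ((p2 ⇒ p2) ⇒ p3)) = 1 ⇔ 3/5 = 3/5
(¬((p1 ⇒ p2) ⇔ (p2 · p3)) ⇒ (¬(p1 ⇒ (p1 ⇒ p2)) ⇒ ((p3 ⇒ p3) · (p3 ⇒ p1)))) ⇒ ((p3 ⇔ p3) ⇔ ((p1 ⇔ p1) · ((p2 ⇒ p2) ⇒ p3))) = 1 ⇒ 3/5 = 3/5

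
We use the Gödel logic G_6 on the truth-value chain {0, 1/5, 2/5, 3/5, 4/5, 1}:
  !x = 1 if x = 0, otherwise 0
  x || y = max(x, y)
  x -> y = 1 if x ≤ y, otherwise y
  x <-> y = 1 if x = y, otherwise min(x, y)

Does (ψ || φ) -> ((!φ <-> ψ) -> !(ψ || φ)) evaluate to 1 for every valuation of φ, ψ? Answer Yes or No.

No

Counterexample: take φ = 0, ψ = 1/5.
ψ || φ = 1/5 || 0 = 1/5
!φ = !0 = 1
!φ <-> ψ = 1 <-> 1/5 = 1/5
ψ || φ = 1/5 || 0 = 1/5
!(ψ || φ) = !1/5 = 0
(!φ <-> ψ) -> !(ψ || φ) = 1/5 -> 0 = 0
(ψ || φ) -> ((!φ <-> ψ) -> !(ψ || φ)) = 1/5 -> 0 = 0
This gives 0 ≠ 1.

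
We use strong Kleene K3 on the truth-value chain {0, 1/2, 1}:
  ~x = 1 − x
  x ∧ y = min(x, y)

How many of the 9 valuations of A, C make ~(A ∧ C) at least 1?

5

A = 0, C = 0 ↦ 1  ≥
A = 0, C = 1/2 ↦ 1  ≥
A = 0, C = 1 ↦ 1  ≥
A = 1/2, C = 0 ↦ 1  ≥
A = 1/2, C = 1/2 ↦ 1/2  <
A = 1/2, C = 1 ↦ 1/2  <
A = 1, C = 0 ↦ 1  ≥
A = 1, C = 1/2 ↦ 1/2  <
A = 1, C = 1 ↦ 0  <
So 5 of the 9 assignments meet the threshold.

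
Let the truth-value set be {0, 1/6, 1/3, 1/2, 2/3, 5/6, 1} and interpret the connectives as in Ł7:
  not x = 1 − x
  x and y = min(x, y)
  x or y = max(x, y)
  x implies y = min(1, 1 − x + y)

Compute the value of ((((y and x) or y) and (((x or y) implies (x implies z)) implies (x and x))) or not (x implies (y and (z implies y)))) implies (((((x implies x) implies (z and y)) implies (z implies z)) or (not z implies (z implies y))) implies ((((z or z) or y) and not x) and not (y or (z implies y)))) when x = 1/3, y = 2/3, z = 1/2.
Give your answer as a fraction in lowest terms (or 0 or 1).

2/3

y and x = 2/3 and 1/3 = 1/3
(y and x) or y = 1/3 or 2/3 = 2/3
x or y = 1/3 or 2/3 = 2/3
x implies z = 1/3 implies 1/2 = 1
(x or y) implies (x implies z) = 2/3 implies 1 = 1
x and x = 1/3 and 1/3 = 1/3
((x or y) implies (x implies z)) implies (x and x) = 1 implies 1/3 = 1/3
((y and x) or y) and (((x or y) implies (x implies z)) implies (x and x)) = 2/3 and 1/3 = 1/3
z implies y = 1/2 implies 2/3 = 1
y and (z implies y) = 2/3 and 1 = 2/3
x implies (y and (z implies y)) = 1/3 implies 2/3 = 1
not (x implies (y and (z implies y))) = not 1 = 0
(((y and x) or y) and (((x or y) implies (x implies z)) implies (x and x))) or not (x implies (y and (z implies y))) = 1/3 or 0 = 1/3
x implies x = 1/3 implies 1/3 = 1
z and y = 1/2 and 2/3 = 1/2
(x implies x) implies (z and y) = 1 implies 1/2 = 1/2
z implies z = 1/2 implies 1/2 = 1
((x implies x) implies (z and y)) implies (z implies z) = 1/2 implies 1 = 1
not z = not 1/2 = 1/2
z implies y = 1/2 implies 2/3 = 1
not z implies (z implies y) = 1/2 implies 1 = 1
(((x implies x) implies (z and y)) implies (z implies z)) or (not z implies (z implies y)) = 1 or 1 = 1
z or z = 1/2 or 1/2 = 1/2
(z or z) or y = 1/2 or 2/3 = 2/3
not x = not 1/3 = 2/3
((z or z) or y) and not x = 2/3 and 2/3 = 2/3
z implies y = 1/2 implies 2/3 = 1
y or (z implies y) = 2/3 or 1 = 1
not (y or (z implies y)) = not 1 = 0
(((z or z) or y) and not x) and not (y or (z implies y)) = 2/3 and 0 = 0
((((x implies x) implies (z and y)) implies (z implies z)) or (not z implies (z implies y))) implies ((((z or z) or y) and not x) and not (y or (z implies y))) = 1 implies 0 = 0
((((y and x) or y) and (((x or y) implies (x implies z)) implies (x and x))) or not (x implies (y and (z implies y)))) implies (((((x implies x) implies (z and y)) implies (z implies z)) or (not z implies (z implies y))) implies ((((z or z) or y) and not x) and not (y or (z implies y)))) = 1/3 implies 0 = 2/3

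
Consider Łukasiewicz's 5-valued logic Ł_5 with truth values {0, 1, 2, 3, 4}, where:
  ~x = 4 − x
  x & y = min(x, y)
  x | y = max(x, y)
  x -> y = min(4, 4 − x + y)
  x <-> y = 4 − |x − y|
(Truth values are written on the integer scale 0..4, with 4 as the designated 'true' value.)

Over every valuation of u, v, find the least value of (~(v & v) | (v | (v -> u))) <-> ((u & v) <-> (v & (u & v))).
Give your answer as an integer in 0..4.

2

Take u = 0, v = 2:
v & v = 2 & 2 = 2
~(v & v) = ~2 = 2
v -> u = 2 -> 0 = 2
v | (v -> u) = 2 | 2 = 2
~(v & v) | (v | (v -> u)) = 2 | 2 = 2
u & v = 0 & 2 = 0
u & v = 0 & 2 = 0
v & (u & v) = 2 & 0 = 0
(u & v) <-> (v & (u & v)) = 0 <-> 0 = 4
(~(v & v) | (v | (v -> u))) <-> ((u & v) <-> (v & (u & v))) = 2 <-> 4 = 2
No assignment yields a value below 2, so this is the minimum.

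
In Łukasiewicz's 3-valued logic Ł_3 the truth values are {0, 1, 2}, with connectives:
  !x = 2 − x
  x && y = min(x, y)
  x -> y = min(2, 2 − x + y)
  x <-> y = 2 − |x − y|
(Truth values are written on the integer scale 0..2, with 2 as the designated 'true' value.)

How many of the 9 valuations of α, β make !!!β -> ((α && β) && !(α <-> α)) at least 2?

3

α = 0, β = 0 ↦ 0  <
α = 0, β = 1 ↦ 1  <
α = 0, β = 2 ↦ 2  ≥
α = 1, β = 0 ↦ 0  <
α = 1, β = 1 ↦ 1  <
α = 1, β = 2 ↦ 2  ≥
α = 2, β = 0 ↦ 0  <
α = 2, β = 1 ↦ 1  <
α = 2, β = 2 ↦ 2  ≥
So 3 of the 9 assignments meet the threshold.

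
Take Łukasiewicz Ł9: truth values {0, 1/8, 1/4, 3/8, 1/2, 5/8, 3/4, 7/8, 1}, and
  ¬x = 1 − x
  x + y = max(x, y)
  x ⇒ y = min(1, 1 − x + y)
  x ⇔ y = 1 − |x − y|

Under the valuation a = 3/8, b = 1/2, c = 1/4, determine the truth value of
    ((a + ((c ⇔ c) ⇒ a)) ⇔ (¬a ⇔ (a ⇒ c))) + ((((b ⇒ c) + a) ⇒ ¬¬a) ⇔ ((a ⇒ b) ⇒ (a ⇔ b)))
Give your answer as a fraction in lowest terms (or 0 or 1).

3/4

c ⇔ c = 1/4 ⇔ 1/4 = 1
(c ⇔ c) ⇒ a = 1 ⇒ 3/8 = 3/8
a + ((c ⇔ c) ⇒ a) = 3/8 + 3/8 = 3/8
¬a = ¬3/8 = 5/8
a ⇒ c = 3/8 ⇒ 1/4 = 7/8
¬a ⇔ (a ⇒ c) = 5/8 ⇔ 7/8 = 3/4
(a + ((c ⇔ c) ⇒ a)) ⇔ (¬a ⇔ (a ⇒ c)) = 3/8 ⇔ 3/4 = 5/8
b ⇒ c = 1/2 ⇒ 1/4 = 3/4
(b ⇒ c) + a = 3/4 + 3/8 = 3/4
¬a = ¬3/8 = 5/8
¬¬a = ¬5/8 = 3/8
((b ⇒ c) + a) ⇒ ¬¬a = 3/4 ⇒ 3/8 = 5/8
a ⇒ b = 3/8 ⇒ 1/2 = 1
a ⇔ b = 3/8 ⇔ 1/2 = 7/8
(a ⇒ b) ⇒ (a ⇔ b) = 1 ⇒ 7/8 = 7/8
(((b ⇒ c) + a) ⇒ ¬¬a) ⇔ ((a ⇒ b) ⇒ (a ⇔ b)) = 5/8 ⇔ 7/8 = 3/4
((a + ((c ⇔ c) ⇒ a)) ⇔ (¬a ⇔ (a ⇒ c))) + ((((b ⇒ c) + a) ⇒ ¬¬a) ⇔ ((a ⇒ b) ⇒ (a ⇔ b))) = 5/8 + 3/4 = 3/4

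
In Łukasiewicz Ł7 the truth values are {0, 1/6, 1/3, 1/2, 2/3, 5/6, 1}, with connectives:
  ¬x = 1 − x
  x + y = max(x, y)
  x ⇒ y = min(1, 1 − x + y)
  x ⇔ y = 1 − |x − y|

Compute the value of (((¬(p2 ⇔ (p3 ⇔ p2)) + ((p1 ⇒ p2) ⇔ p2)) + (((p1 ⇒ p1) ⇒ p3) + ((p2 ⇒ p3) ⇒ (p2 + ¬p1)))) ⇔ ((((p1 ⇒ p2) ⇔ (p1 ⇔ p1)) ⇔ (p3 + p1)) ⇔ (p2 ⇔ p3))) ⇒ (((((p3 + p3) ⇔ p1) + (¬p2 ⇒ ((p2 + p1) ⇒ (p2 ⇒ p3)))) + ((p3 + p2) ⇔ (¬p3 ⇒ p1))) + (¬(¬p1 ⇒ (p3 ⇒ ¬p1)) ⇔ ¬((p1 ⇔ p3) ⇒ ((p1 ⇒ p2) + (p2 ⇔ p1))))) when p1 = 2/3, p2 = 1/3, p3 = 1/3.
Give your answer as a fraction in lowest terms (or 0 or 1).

p3 ⇔ p2 = 1/3 ⇔ 1/3 = 1
p2 ⇔ (p3 ⇔ p2) = 1/3 ⇔ 1 = 1/3
¬(p2 ⇔ (p3 ⇔ p2)) = ¬1/3 = 2/3
p1 ⇒ p2 = 2/3 ⇒ 1/3 = 2/3
(p1 ⇒ p2) ⇔ p2 = 2/3 ⇔ 1/3 = 2/3
¬(p2 ⇔ (p3 ⇔ p2)) + ((p1 ⇒ p2) ⇔ p2) = 2/3 + 2/3 = 2/3
p1 ⇒ p1 = 2/3 ⇒ 2/3 = 1
(p1 ⇒ p1) ⇒ p3 = 1 ⇒ 1/3 = 1/3
p2 ⇒ p3 = 1/3 ⇒ 1/3 = 1
¬p1 = ¬2/3 = 1/3
p2 + ¬p1 = 1/3 + 1/3 = 1/3
(p2 ⇒ p3) ⇒ (p2 + ¬p1) = 1 ⇒ 1/3 = 1/3
((p1 ⇒ p1) ⇒ p3) + ((p2 ⇒ p3) ⇒ (p2 + ¬p1)) = 1/3 + 1/3 = 1/3
(¬(p2 ⇔ (p3 ⇔ p2)) + ((p1 ⇒ p2) ⇔ p2)) + (((p1 ⇒ p1) ⇒ p3) + ((p2 ⇒ p3) ⇒ (p2 + ¬p1))) = 2/3 + 1/3 = 2/3
p1 ⇒ p2 = 2/3 ⇒ 1/3 = 2/3
p1 ⇔ p1 = 2/3 ⇔ 2/3 = 1
(p1 ⇒ p2) ⇔ (p1 ⇔ p1) = 2/3 ⇔ 1 = 2/3
p3 + p1 = 1/3 + 2/3 = 2/3
((p1 ⇒ p2) ⇔ (p1 ⇔ p1)) ⇔ (p3 + p1) = 2/3 ⇔ 2/3 = 1
p2 ⇔ p3 = 1/3 ⇔ 1/3 = 1
(((p1 ⇒ p2) ⇔ (p1 ⇔ p1)) ⇔ (p3 + p1)) ⇔ (p2 ⇔ p3) = 1 ⇔ 1 = 1
((¬(p2 ⇔ (p3 ⇔ p2)) + ((p1 ⇒ p2) ⇔ p2)) + (((p1 ⇒ p1) ⇒ p3) + ((p2 ⇒ p3) ⇒ (p2 + ¬p1)))) ⇔ ((((p1 ⇒ p2) ⇔ (p1 ⇔ p1)) ⇔ (p3 + p1)) ⇔ (p2 ⇔ p3)) = 2/3 ⇔ 1 = 2/3
p3 + p3 = 1/3 + 1/3 = 1/3
(p3 + p3) ⇔ p1 = 1/3 ⇔ 2/3 = 2/3
¬p2 = ¬1/3 = 2/3
p2 + p1 = 1/3 + 2/3 = 2/3
p2 ⇒ p3 = 1/3 ⇒ 1/3 = 1
(p2 + p1) ⇒ (p2 ⇒ p3) = 2/3 ⇒ 1 = 1
¬p2 ⇒ ((p2 + p1) ⇒ (p2 ⇒ p3)) = 2/3 ⇒ 1 = 1
((p3 + p3) ⇔ p1) + (¬p2 ⇒ ((p2 + p1) ⇒ (p2 ⇒ p3))) = 2/3 + 1 = 1
p3 + p2 = 1/3 + 1/3 = 1/3
¬p3 = ¬1/3 = 2/3
¬p3 ⇒ p1 = 2/3 ⇒ 2/3 = 1
(p3 + p2) ⇔ (¬p3 ⇒ p1) = 1/3 ⇔ 1 = 1/3
(((p3 + p3) ⇔ p1) + (¬p2 ⇒ ((p2 + p1) ⇒ (p2 ⇒ p3)))) + ((p3 + p2) ⇔ (¬p3 ⇒ p1)) = 1 + 1/3 = 1
¬p1 = ¬2/3 = 1/3
¬p1 = ¬2/3 = 1/3
p3 ⇒ ¬p1 = 1/3 ⇒ 1/3 = 1
¬p1 ⇒ (p3 ⇒ ¬p1) = 1/3 ⇒ 1 = 1
¬(¬p1 ⇒ (p3 ⇒ ¬p1)) = ¬1 = 0
p1 ⇔ p3 = 2/3 ⇔ 1/3 = 2/3
p1 ⇒ p2 = 2/3 ⇒ 1/3 = 2/3
p2 ⇔ p1 = 1/3 ⇔ 2/3 = 2/3
(p1 ⇒ p2) + (p2 ⇔ p1) = 2/3 + 2/3 = 2/3
(p1 ⇔ p3) ⇒ ((p1 ⇒ p2) + (p2 ⇔ p1)) = 2/3 ⇒ 2/3 = 1
¬((p1 ⇔ p3) ⇒ ((p1 ⇒ p2) + (p2 ⇔ p1))) = ¬1 = 0
¬(¬p1 ⇒ (p3 ⇒ ¬p1)) ⇔ ¬((p1 ⇔ p3) ⇒ ((p1 ⇒ p2) + (p2 ⇔ p1))) = 0 ⇔ 0 = 1
((((p3 + p3) ⇔ p1) + (¬p2 ⇒ ((p2 + p1) ⇒ (p2 ⇒ p3)))) + ((p3 + p2) ⇔ (¬p3 ⇒ p1))) + (¬(¬p1 ⇒ (p3 ⇒ ¬p1)) ⇔ ¬((p1 ⇔ p3) ⇒ ((p1 ⇒ p2) + (p2 ⇔ p1)))) = 1 + 1 = 1
(((¬(p2 ⇔ (p3 ⇔ p2)) + ((p1 ⇒ p2) ⇔ p2)) + (((p1 ⇒ p1) ⇒ p3) + ((p2 ⇒ p3) ⇒ (p2 + ¬p1)))) ⇔ ((((p1 ⇒ p2) ⇔ (p1 ⇔ p1)) ⇔ (p3 + p1)) ⇔ (p2 ⇔ p3))) ⇒ (((((p3 + p3) ⇔ p1) + (¬p2 ⇒ ((p2 + p1) ⇒ (p2 ⇒ p3)))) + ((p3 + p2) ⇔ (¬p3 ⇒ p1))) + (¬(¬p1 ⇒ (p3 ⇒ ¬p1)) ⇔ ¬((p1 ⇔ p3) ⇒ ((p1 ⇒ p2) + (p2 ⇔ p1))))) = 2/3 ⇒ 1 = 1

1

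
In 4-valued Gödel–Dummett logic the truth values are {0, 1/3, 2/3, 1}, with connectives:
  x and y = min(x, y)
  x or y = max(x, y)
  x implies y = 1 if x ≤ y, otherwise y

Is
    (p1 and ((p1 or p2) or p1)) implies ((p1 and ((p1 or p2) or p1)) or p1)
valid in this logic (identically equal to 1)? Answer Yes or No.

Yes

p1 = 0, p2 = 0 ↦ 1
p1 = 0, p2 = 1/3 ↦ 1
p1 = 0, p2 = 2/3 ↦ 1
p1 = 0, p2 = 1 ↦ 1
p1 = 1/3, p2 = 0 ↦ 1
p1 = 1/3, p2 = 1/3 ↦ 1
p1 = 1/3, p2 = 2/3 ↦ 1
p1 = 1/3, p2 = 1 ↦ 1
p1 = 2/3, p2 = 0 ↦ 1
p1 = 2/3, p2 = 1/3 ↦ 1
p1 = 2/3, p2 = 2/3 ↦ 1
p1 = 2/3, p2 = 1 ↦ 1
p1 = 1, p2 = 0 ↦ 1
p1 = 1, p2 = 1/3 ↦ 1
p1 = 1, p2 = 2/3 ↦ 1
p1 = 1, p2 = 1 ↦ 1
Every assignment gives a value ≥ 1.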